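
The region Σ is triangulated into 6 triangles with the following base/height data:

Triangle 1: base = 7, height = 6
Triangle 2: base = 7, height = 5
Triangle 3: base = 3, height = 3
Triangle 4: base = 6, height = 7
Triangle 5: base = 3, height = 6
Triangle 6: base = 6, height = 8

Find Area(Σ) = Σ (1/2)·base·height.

(1/2)×7×6 + (1/2)×7×5 + (1/2)×3×3 + (1/2)×6×7 + (1/2)×3×6 + (1/2)×6×8 = 97.0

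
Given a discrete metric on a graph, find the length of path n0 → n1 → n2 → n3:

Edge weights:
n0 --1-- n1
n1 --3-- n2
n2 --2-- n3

Arc length = 1 + 3 + 2 = 6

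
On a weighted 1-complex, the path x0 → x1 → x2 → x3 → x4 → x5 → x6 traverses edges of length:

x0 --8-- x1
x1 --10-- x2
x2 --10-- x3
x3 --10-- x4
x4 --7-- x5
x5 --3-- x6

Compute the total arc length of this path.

Arc length = 8 + 10 + 10 + 10 + 7 + 3 = 48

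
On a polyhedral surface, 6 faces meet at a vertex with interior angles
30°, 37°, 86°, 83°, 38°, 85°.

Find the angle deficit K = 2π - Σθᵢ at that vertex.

Sum of angles = 359°. K = 360° - 359° = 1° = π/180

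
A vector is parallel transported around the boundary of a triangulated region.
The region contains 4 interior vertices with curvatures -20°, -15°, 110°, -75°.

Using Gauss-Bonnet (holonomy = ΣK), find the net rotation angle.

Holonomy = total enclosed curvature = (-20°) + (-15°) + 110° + (-75°) = 0°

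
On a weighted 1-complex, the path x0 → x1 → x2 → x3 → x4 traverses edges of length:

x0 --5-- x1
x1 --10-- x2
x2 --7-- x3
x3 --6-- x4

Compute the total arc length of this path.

Arc length = 5 + 10 + 7 + 6 = 28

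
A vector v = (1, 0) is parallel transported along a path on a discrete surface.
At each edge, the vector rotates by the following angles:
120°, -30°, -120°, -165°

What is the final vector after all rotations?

Total rotation: 120° + (-30°) + (-120°) + (-165°) = -195° ≡ 165° (mod 360°). Final vector: (-0.9659, 0.2588)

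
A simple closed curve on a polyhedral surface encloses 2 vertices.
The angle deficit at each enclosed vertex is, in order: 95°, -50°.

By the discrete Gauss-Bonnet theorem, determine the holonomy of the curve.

Holonomy = total enclosed curvature = 95° + (-50°) = 45°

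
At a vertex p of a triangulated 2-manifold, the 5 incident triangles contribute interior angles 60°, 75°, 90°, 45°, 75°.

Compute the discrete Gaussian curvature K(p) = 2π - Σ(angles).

Sum of angles = 345°. K = 360° - 345° = 15° = π/12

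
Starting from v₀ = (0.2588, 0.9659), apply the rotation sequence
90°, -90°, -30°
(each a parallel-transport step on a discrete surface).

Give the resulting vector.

Total rotation: 90° + (-90°) + (-30°) = -30°. Final vector: (0.7071, 0.7071)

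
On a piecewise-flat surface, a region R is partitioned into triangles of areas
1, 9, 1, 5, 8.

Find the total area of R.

1 + 9 + 1 + 5 + 8 = 24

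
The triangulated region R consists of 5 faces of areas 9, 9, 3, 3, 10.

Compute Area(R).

9 + 9 + 3 + 3 + 10 = 34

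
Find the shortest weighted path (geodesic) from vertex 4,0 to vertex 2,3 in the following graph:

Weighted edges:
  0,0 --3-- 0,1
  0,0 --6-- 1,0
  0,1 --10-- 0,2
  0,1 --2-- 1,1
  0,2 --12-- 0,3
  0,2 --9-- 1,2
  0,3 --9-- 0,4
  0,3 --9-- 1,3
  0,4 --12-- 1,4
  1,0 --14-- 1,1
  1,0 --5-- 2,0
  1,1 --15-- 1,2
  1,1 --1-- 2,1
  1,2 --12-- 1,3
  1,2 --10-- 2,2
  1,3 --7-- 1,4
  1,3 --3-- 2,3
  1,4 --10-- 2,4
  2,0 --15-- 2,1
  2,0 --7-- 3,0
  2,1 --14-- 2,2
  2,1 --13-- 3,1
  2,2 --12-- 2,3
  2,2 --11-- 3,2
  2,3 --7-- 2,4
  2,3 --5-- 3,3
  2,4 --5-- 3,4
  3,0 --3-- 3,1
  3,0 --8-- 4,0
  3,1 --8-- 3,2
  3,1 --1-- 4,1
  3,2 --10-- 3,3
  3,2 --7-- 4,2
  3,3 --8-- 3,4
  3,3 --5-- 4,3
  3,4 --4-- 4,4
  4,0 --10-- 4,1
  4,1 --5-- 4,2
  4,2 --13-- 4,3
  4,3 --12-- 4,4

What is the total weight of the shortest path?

Shortest path: 4,0 → 3,0 → 3,1 → 3,2 → 3,3 → 2,3, total weight = 34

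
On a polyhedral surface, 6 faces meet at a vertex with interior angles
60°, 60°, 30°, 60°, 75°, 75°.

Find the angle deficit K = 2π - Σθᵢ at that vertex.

Sum of angles = 360°. K = 360° - 360° = 0°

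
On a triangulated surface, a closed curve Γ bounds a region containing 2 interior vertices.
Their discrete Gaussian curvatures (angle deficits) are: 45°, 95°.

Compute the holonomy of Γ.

Holonomy = total enclosed curvature = 45° + 95° = 140°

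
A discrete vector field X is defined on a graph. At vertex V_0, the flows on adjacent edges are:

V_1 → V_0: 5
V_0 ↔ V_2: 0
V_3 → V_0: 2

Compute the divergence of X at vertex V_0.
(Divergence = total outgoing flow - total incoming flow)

Divergence = sum of outgoing flows = (-5) + 0 + (-2) = -7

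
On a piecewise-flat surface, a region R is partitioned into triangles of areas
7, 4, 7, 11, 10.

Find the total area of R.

7 + 4 + 7 + 11 + 10 = 39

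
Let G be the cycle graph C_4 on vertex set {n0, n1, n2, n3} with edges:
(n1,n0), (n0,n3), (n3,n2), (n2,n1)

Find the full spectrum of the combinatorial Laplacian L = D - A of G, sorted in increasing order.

The cycle graph C_n has Laplacian eigenvalues λ_k = 2 − 2cos(2πk/n), k = 0, 1, …, n−1. Here n = 4:
k=0: 2 − 2cos(0) = 0.0; k=1: 2 − 2cos(π/2) = 2.0; k=2: 2 − 2cos(π) = 4.0; k=3: 2 − 2cos(3π/2) = 2.0.
Laplacian eigenvalues (increasing order): [0.0, 2.0, 2.0, 4.0]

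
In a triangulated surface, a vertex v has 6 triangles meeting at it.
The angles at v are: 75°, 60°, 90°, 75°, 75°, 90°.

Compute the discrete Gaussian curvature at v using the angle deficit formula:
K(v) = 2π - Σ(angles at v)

Sum of angles = 465°. K = 360° - 465° = -105° = -7π/12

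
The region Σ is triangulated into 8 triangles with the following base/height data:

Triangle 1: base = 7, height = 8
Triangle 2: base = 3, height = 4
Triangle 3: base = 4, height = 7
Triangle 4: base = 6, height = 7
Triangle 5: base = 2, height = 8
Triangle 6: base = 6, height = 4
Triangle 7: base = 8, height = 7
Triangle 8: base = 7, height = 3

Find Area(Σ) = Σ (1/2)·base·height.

(1/2)×7×8 + (1/2)×3×4 + (1/2)×4×7 + (1/2)×6×7 + (1/2)×2×8 + (1/2)×6×4 + (1/2)×8×7 + (1/2)×7×3 = 127.5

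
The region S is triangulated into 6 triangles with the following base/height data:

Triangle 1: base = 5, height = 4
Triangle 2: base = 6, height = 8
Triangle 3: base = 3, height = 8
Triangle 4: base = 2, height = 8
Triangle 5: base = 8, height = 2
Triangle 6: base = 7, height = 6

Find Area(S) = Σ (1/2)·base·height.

(1/2)×5×4 + (1/2)×6×8 + (1/2)×3×8 + (1/2)×2×8 + (1/2)×8×2 + (1/2)×7×6 = 83.0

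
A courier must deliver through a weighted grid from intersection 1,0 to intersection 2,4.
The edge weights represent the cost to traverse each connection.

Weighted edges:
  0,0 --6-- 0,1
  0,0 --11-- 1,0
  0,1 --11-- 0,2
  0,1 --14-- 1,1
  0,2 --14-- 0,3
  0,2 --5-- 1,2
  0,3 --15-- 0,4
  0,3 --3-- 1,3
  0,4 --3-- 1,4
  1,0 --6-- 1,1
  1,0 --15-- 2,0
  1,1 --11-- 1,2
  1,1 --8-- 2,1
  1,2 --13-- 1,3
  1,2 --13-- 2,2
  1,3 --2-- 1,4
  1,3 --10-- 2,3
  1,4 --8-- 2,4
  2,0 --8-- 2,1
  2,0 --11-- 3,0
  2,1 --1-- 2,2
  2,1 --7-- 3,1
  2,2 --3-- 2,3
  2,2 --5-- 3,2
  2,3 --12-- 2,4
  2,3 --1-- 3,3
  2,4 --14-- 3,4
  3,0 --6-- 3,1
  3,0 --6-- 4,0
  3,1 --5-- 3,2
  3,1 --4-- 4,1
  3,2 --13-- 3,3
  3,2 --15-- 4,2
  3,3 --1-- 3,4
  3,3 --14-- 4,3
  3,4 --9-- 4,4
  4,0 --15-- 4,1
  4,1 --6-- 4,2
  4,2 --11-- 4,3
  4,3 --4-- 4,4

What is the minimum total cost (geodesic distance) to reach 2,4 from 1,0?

Shortest path: 1,0 → 1,1 → 2,1 → 2,2 → 2,3 → 2,4, total weight = 30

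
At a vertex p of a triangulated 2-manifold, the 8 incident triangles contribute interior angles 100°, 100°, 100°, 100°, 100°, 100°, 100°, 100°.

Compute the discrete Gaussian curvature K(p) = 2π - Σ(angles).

Sum of angles = 800°. K = 360° - 800° = -440°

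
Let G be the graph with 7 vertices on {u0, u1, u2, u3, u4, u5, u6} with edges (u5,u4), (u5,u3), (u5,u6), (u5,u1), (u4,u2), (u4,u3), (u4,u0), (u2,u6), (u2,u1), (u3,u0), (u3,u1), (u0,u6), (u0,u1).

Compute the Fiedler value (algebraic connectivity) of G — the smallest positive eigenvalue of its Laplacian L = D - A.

Degrees: deg(u0) = 4, deg(u1) = 4, deg(u2) = 3, deg(u3) = 4, deg(u4) = 4, deg(u5) = 4, deg(u6) = 3.
L = D − A with rows/columns ordered (u0, u1, u2, u3, u4, u5, u6):
  [ 4, -1,  0, -1, -1,  0, -1]
  [-1,  4, -1, -1,  0, -1,  0]
  [ 0, -1,  3,  0, -1,  0, -1]
  [-1, -1,  0,  4, -1, -1,  0]
  [-1,  0, -1, -1,  4, -1,  0]
  [ 0, -1,  0, -1, -1,  4, -1]
  [-1,  0, -1,  0,  0, -1,  3]
Characteristic polynomial: det(λI − L) = λ(λ² − 8λ + 14)(λ² − 10λ + 22)(λ − 4)².
Roots: λ = 0; (λ² − 8λ + 14) = 0 ⇒ λ = 4 ± √2 ≈ 2.5858, 5.4142; (λ² − 10λ + 22) = 0 ⇒ λ = 5 ± √3 ≈ 3.2679, 6.7321; (λ − 4) = 0 ⇒ λ = 4 (multiplicity 2).
(Check: the roots sum (with multiplicity) to 26, matching trace L = Σdeg = 2·13 = 26.)
Laplacian eigenvalues: [0.0, 2.5858, 3.2679, 4.0, 4.0, 5.4142, 6.7321]. Algebraic connectivity (smallest non-zero eigenvalue) = 2.5858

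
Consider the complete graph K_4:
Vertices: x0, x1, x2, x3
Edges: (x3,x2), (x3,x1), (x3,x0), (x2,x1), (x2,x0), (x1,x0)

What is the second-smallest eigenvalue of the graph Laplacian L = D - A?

For the complete graph K_n, L = nI − J (J = all-ones matrix). J has eigenvalues n (once, eigenvector 𝟙) and 0 (multiplicity n−1), so L has eigenvalues 0 (once) and n (multiplicity n−1). Here n = 4: eigenvalue 0 once and 4 with multiplicity 3.
Laplacian eigenvalues: [0.0, 4.0, 4.0, 4.0]. Algebraic connectivity (smallest non-zero eigenvalue) = 4.0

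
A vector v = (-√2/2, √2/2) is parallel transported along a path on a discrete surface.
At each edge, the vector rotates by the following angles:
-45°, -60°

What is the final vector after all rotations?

Total rotation: (-45°) + (-60°) = -105°. Final vector: (0.8660, 0.5000)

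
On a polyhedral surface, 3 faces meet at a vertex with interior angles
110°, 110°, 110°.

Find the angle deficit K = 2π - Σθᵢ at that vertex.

Sum of angles = 330°. K = 360° - 330° = 30° = π/6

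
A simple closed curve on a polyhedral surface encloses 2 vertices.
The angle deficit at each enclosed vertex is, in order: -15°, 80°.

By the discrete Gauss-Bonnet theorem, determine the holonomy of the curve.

Holonomy = total enclosed curvature = (-15°) + 80° = 65°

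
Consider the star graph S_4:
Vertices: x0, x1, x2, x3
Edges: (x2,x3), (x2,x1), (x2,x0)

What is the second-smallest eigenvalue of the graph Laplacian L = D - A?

The star S_4 is the complete bipartite graph K_{1,3} (one hub of degree 3, 3 leaves of degree 1). The Laplacian spectrum of K_{p,q} is 0, p (multiplicity q−1), q (multiplicity p−1), p+q. With p = 1, q = 3: 0 once, 1 with multiplicity 2, and 4 once. (Check: trace L = sum of degrees = 6 = 2·1 + 4.)
Laplacian eigenvalues: [0.0, 1.0, 1.0, 4.0]. Algebraic connectivity (smallest non-zero eigenvalue) = 1.0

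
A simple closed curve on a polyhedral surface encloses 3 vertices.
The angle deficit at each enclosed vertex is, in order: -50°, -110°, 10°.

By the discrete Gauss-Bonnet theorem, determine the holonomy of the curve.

Holonomy = total enclosed curvature = (-50°) + (-110°) + 10° = -150°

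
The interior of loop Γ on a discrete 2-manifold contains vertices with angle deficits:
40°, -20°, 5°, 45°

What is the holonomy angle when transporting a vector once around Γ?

Holonomy = total enclosed curvature = 40° + (-20°) + 5° + 45° = 70°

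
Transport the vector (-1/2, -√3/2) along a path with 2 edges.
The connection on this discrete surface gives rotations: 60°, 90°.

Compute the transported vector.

Total rotation: 60° + 90° = 150°. Final vector: (0.8660, 0.5000)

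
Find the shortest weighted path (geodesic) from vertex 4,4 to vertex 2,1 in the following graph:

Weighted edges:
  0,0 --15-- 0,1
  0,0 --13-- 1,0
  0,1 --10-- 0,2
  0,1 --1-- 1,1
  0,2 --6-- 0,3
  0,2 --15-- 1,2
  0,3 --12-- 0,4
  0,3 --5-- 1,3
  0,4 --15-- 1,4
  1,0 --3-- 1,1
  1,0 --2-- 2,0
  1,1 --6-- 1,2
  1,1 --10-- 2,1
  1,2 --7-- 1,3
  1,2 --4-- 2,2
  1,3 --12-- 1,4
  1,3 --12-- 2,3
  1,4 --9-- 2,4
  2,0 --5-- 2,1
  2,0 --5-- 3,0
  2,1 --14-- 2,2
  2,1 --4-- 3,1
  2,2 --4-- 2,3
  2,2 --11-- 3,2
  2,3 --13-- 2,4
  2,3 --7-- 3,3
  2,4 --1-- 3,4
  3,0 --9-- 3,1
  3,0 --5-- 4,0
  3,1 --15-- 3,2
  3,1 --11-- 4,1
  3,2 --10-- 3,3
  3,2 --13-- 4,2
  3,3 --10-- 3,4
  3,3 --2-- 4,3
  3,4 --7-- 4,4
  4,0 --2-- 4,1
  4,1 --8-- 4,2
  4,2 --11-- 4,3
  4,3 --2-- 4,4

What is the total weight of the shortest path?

Shortest path: 4,4 → 4,3 → 3,3 → 2,3 → 2,2 → 2,1, total weight = 29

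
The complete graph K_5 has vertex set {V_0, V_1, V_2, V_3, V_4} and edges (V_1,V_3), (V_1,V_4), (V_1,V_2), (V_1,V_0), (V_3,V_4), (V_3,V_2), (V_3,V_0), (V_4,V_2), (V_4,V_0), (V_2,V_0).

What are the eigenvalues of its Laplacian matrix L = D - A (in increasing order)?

For the complete graph K_n, L = nI − J (J = all-ones matrix). J has eigenvalues n (once, eigenvector 𝟙) and 0 (multiplicity n−1), so L has eigenvalues 0 (once) and n (multiplicity n−1). Here n = 5: eigenvalue 0 once and 5 with multiplicity 4.
Laplacian eigenvalues (increasing order): [0.0, 5.0, 5.0, 5.0, 5.0]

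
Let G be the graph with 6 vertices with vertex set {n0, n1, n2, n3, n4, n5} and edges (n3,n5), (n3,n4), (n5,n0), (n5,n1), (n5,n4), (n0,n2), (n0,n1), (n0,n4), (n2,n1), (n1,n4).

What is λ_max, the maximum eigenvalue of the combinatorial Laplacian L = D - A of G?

Degrees: deg(n0) = 4, deg(n1) = 4, deg(n2) = 2, deg(n3) = 2, deg(n4) = 4, deg(n5) = 4.
L = D − A with rows/columns ordered (n0, n1, n2, n3, n4, n5):
  [ 4, -1, -1,  0, -1, -1]
  [-1,  4, -1,  0, -1, -1]
  [-1, -1,  2,  0,  0,  0]
  [ 0,  0,  0,  2, -1, -1]
  [-1, -1,  0, -1,  4, -1]
  [-1, -1,  0, -1, -1,  4]
Characteristic polynomial: det(λI − L) = λ(λ² − 7λ + 8)(λ − 3)(λ − 5)².
Roots: λ = 0; (λ² − 7λ + 8) = 0 ⇒ λ = (7 ± √17)/2 ≈ 1.4384, 5.5616; (λ − 3) = 0 ⇒ λ = 3; (λ − 5) = 0 ⇒ λ = 5 (multiplicity 2).
(Check: the roots sum (with multiplicity) to 20, matching trace L = Σdeg = 2·10 = 20.)
Laplacian eigenvalues: [0.0, 1.4384, 3.0, 5.0, 5.0, 5.5616]. Largest eigenvalue (spectral radius) = 5.5616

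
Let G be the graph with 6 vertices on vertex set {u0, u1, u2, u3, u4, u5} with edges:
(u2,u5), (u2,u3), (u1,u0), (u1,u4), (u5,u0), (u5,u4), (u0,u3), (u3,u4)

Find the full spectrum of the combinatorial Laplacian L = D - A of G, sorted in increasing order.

Degrees: deg(u0) = 3, deg(u1) = 2, deg(u2) = 2, deg(u3) = 3, deg(u4) = 3, deg(u5) = 3.
L = D − A with rows/columns ordered (u0, u1, u2, u3, u4, u5):
  [ 3, -1,  0, -1,  0, -1]
  [-1,  2,  0,  0, -1,  0]
  [ 0,  0,  2, -1,  0, -1]
  [-1,  0, -1,  3, -1,  0]
  [ 0, -1,  0, -1,  3, -1]
  [-1,  0, -1,  0, -1,  3]
Characteristic polynomial: det(λI − L) = λ(λ² − 7λ + 8)(λ − 3)³.
Roots: λ = 0; (λ² − 7λ + 8) = 0 ⇒ λ = (7 ± √17)/2 ≈ 1.4384, 5.5616; (λ − 3) = 0 ⇒ λ = 3 (multiplicity 3).
(Check: the roots sum (with multiplicity) to 16, matching trace L = Σdeg = 2·8 = 16.)
Laplacian eigenvalues (increasing order): [0.0, 1.4384, 3.0, 3.0, 3.0, 5.5616]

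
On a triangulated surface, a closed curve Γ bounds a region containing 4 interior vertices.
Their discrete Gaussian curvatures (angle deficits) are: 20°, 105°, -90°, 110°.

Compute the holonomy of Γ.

Holonomy = total enclosed curvature = 20° + 105° + (-90°) + 110° = 145°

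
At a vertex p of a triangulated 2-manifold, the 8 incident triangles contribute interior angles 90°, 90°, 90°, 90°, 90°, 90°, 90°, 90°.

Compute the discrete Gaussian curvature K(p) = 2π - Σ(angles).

Sum of angles = 720°. K = 360° - 720° = -360°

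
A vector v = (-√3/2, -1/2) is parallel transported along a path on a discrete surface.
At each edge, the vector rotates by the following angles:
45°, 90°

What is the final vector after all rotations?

Total rotation: 45° + 90° = 135°. Final vector: (0.9659, -0.2588)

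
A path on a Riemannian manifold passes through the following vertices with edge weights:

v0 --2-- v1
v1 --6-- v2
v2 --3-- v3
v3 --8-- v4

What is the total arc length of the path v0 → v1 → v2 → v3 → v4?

Arc length = 2 + 6 + 3 + 8 = 19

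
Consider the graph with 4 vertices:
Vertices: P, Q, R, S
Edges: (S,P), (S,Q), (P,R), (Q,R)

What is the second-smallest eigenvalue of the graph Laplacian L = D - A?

Degrees: deg(P) = 2, deg(Q) = 2, deg(R) = 2, deg(S) = 2.
L = D − A with rows/columns ordered (P, Q, R, S):
  [ 2,  0, -1, -1]
  [ 0,  2, -1, -1]
  [-1, -1,  2,  0]
  [-1, -1,  0,  2]
Characteristic polynomial: det(λI − L) = λ(λ − 2)²(λ − 4).
Roots: λ = 0; (λ − 2) = 0 ⇒ λ = 2 (multiplicity 2); (λ − 4) = 0 ⇒ λ = 4.
(Check: the roots sum (with multiplicity) to 8, matching trace L = Σdeg = 2·4 = 8.)
Laplacian eigenvalues: [0.0, 2.0, 2.0, 4.0]. Algebraic connectivity (smallest non-zero eigenvalue) = 2.0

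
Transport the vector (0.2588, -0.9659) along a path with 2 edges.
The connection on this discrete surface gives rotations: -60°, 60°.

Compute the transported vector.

Total rotation: (-60°) + 60° = 0°. Final vector: (0.2588, -0.9659)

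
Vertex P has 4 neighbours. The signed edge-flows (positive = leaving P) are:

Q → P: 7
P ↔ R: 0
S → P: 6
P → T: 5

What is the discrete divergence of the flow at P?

Divergence = sum of outgoing flows = (-7) + 0 + (-6) + 5 = -8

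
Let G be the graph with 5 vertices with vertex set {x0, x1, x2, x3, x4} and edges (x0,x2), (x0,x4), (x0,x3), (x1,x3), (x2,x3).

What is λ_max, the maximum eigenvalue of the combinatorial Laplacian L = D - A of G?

Degrees: deg(x0) = 3, deg(x1) = 1, deg(x2) = 2, deg(x3) = 3, deg(x4) = 1.
L = D − A with rows/columns ordered (x0, x1, x2, x3, x4):
  [ 3,  0, -1, -1, -1]
  [ 0,  1,  0, -1,  0]
  [-1,  0,  2, -1,  0]
  [-1, -1, -1,  3,  0]
  [-1,  0,  0,  0,  1]
Characteristic polynomial: det(λI − L) = λ(λ² − 5λ + 3)(λ² − 5λ + 5).
Roots: λ = 0; (λ² − 5λ + 3) = 0 ⇒ λ = (5 ± √13)/2 ≈ 0.6972, 4.3028; (λ² − 5λ + 5) = 0 ⇒ λ = (5 ± √5)/2 ≈ 1.382, 3.618.
(Check: the roots sum (with multiplicity) to 10, matching trace L = Σdeg = 2·5 = 10.)
Laplacian eigenvalues: [0.0, 0.6972, 1.382, 3.618, 4.3028]. Largest eigenvalue (spectral radius) = 4.3028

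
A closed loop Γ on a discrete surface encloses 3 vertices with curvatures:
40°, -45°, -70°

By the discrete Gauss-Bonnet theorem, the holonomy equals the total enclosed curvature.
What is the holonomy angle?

Holonomy = total enclosed curvature = 40° + (-45°) + (-70°) = -75°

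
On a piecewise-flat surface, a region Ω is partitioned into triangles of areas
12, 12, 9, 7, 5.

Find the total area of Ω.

12 + 12 + 9 + 7 + 5 = 45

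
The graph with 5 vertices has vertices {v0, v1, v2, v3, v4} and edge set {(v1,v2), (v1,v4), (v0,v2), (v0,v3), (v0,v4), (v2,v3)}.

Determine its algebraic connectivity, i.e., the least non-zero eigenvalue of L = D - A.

Degrees: deg(v0) = 3, deg(v1) = 2, deg(v2) = 3, deg(v3) = 2, deg(v4) = 2.
L = D − A with rows/columns ordered (v0, v1, v2, v3, v4):
  [ 3,  0, -1, -1, -1]
  [ 0,  2, -1,  0, -1]
  [-1, -1,  3, -1,  0]
  [-1,  0, -1,  2,  0]
  [-1, -1,  0,  0,  2]
Characteristic polynomial: det(λI − L) = λ(λ² − 5λ + 5)(λ² − 7λ + 11).
Roots: λ = 0; (λ² − 5λ + 5) = 0 ⇒ λ = (5 ± √5)/2 ≈ 1.382, 3.618; (λ² − 7λ + 11) = 0 ⇒ λ = (7 ± √5)/2 ≈ 2.382, 4.618.
(Check: the roots sum (with multiplicity) to 12, matching trace L = Σdeg = 2·6 = 12.)
Laplacian eigenvalues: [0.0, 1.382, 2.382, 3.618, 4.618]. Algebraic connectivity (smallest non-zero eigenvalue) = 1.382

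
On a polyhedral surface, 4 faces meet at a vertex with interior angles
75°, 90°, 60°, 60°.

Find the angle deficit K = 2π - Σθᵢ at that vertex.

Sum of angles = 285°. K = 360° - 285° = 75°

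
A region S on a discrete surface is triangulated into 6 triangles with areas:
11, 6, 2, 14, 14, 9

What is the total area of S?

11 + 6 + 2 + 14 + 14 + 9 = 56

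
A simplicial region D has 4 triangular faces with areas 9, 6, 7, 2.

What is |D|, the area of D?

9 + 6 + 7 + 2 = 24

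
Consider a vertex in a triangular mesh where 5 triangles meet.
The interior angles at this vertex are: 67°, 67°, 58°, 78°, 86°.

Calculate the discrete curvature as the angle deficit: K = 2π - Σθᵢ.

Sum of angles = 356°. K = 360° - 356° = 4° = π/45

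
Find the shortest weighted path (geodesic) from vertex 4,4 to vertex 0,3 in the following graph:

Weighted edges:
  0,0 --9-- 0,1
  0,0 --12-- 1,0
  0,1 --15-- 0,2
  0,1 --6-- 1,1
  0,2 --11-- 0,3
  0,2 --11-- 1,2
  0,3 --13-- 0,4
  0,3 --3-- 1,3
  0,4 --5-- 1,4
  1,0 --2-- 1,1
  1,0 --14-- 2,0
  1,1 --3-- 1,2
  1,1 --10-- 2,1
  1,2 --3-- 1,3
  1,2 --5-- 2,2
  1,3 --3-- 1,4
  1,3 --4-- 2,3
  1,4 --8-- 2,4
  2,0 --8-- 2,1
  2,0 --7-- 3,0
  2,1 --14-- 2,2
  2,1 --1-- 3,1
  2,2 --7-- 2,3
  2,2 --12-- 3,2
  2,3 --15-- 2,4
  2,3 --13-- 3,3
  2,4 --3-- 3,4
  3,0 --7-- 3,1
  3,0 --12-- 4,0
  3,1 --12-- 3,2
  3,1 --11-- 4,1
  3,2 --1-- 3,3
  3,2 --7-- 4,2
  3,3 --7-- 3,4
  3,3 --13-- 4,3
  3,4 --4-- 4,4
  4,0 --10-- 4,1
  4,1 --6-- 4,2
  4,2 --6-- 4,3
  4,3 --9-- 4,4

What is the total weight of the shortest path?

Shortest path: 4,4 → 3,4 → 2,4 → 1,4 → 1,3 → 0,3, total weight = 21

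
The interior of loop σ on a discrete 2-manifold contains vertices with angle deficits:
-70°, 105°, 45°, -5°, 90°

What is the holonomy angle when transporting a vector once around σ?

Holonomy = total enclosed curvature = (-70°) + 105° + 45° + (-5°) + 90° = 165°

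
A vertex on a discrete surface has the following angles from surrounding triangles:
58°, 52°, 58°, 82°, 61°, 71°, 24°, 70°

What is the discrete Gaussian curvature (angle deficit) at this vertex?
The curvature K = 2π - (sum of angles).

Sum of angles = 476°. K = 360° - 476° = -116° = -29π/45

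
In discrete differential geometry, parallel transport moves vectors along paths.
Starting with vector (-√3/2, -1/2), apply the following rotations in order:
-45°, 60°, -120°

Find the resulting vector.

Total rotation: (-45°) + 60° + (-120°) = -105°. Final vector: (-0.2588, 0.9659)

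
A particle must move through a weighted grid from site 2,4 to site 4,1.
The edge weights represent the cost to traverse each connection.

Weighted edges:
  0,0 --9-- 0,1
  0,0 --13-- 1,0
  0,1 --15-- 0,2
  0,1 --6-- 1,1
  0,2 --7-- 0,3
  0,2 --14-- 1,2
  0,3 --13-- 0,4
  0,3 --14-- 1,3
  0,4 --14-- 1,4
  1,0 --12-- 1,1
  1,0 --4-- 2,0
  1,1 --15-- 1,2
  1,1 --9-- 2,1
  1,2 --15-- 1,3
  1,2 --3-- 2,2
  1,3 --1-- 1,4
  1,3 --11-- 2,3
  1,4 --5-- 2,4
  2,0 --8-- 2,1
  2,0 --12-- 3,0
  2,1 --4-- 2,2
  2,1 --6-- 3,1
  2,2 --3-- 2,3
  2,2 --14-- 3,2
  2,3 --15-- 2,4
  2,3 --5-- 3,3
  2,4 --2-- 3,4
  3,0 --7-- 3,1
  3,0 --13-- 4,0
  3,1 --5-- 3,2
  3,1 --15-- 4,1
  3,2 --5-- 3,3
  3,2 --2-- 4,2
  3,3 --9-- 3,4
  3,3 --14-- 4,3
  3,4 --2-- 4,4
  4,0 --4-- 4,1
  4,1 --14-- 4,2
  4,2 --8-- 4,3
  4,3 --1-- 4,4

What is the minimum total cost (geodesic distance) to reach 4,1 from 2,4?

Shortest path: 2,4 → 3,4 → 4,4 → 4,3 → 4,2 → 4,1, total weight = 27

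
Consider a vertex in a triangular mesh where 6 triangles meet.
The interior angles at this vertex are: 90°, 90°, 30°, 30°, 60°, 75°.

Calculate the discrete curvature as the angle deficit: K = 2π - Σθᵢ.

Sum of angles = 375°. K = 360° - 375° = -15°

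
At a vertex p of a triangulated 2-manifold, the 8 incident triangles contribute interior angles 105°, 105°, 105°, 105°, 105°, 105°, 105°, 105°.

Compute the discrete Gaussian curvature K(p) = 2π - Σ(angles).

Sum of angles = 840°. K = 360° - 840° = -480°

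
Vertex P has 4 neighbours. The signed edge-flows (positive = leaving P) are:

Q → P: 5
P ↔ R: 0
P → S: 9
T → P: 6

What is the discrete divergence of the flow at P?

Divergence = sum of outgoing flows = (-5) + 0 + 9 + (-6) = -2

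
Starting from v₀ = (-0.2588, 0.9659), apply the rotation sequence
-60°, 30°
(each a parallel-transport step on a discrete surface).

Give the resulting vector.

Total rotation: (-60°) + 30° = -30°. Final vector: (0.2588, 0.9659)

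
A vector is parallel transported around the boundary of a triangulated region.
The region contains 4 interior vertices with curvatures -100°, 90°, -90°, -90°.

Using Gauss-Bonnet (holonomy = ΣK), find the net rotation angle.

Holonomy = total enclosed curvature = (-100°) + 90° + (-90°) + (-90°) = -190°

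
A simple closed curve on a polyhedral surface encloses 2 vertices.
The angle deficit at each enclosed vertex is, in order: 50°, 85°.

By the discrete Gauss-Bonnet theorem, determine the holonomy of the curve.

Holonomy = total enclosed curvature = 50° + 85° = 135°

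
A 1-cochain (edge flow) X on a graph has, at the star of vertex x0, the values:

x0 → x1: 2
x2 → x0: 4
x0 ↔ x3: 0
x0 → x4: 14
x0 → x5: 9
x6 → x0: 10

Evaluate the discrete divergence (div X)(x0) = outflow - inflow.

Divergence = sum of outgoing flows = 2 + (-4) + 0 + 14 + 9 + (-10) = 11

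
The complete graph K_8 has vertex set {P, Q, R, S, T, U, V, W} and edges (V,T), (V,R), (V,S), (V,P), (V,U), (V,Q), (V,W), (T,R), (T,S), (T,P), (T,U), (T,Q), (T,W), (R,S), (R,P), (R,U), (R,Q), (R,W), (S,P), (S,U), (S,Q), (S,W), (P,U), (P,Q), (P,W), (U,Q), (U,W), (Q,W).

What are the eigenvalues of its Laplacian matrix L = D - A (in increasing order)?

For the complete graph K_n, L = nI − J (J = all-ones matrix). J has eigenvalues n (once, eigenvector 𝟙) and 0 (multiplicity n−1), so L has eigenvalues 0 (once) and n (multiplicity n−1). Here n = 8: eigenvalue 0 once and 8 with multiplicity 7.
Laplacian eigenvalues (increasing order): [0.0, 8.0, 8.0, 8.0, 8.0, 8.0, 8.0, 8.0]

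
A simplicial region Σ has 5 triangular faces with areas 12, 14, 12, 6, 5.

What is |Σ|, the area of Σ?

12 + 14 + 12 + 6 + 5 = 49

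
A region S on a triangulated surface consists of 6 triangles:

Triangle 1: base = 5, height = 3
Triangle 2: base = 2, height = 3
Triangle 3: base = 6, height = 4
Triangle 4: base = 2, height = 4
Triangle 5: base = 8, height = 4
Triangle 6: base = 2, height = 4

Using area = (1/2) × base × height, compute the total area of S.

(1/2)×5×3 + (1/2)×2×3 + (1/2)×6×4 + (1/2)×2×4 + (1/2)×8×4 + (1/2)×2×4 = 46.5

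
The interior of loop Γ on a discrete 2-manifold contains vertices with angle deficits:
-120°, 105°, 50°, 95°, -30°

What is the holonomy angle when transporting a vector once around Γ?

Holonomy = total enclosed curvature = (-120°) + 105° + 50° + 95° + (-30°) = 100°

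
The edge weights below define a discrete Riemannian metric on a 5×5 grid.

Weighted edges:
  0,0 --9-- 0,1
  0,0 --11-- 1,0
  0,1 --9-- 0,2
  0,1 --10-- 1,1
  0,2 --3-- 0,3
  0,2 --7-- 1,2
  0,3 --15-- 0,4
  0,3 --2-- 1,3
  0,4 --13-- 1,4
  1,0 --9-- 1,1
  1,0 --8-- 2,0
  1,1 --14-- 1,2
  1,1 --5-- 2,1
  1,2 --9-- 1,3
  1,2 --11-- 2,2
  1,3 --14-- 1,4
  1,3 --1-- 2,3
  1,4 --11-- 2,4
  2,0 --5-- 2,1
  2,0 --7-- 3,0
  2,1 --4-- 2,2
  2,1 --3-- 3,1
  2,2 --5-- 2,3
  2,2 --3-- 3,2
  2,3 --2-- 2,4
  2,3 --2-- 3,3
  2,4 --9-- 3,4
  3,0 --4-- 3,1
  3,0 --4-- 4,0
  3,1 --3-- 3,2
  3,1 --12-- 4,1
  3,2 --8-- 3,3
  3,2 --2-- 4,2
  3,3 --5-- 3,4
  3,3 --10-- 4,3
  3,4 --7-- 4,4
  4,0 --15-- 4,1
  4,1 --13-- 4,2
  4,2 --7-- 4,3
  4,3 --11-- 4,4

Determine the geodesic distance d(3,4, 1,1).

Shortest path: 3,4 → 3,3 → 2,3 → 2,2 → 2,1 → 1,1, total weight = 21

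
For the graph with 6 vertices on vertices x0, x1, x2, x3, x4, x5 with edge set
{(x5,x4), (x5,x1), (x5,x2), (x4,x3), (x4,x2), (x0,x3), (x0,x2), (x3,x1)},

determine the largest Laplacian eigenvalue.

Degrees: deg(x0) = 2, deg(x1) = 2, deg(x2) = 3, deg(x3) = 3, deg(x4) = 3, deg(x5) = 3.
L = D − A with rows/columns ordered (x0, x1, x2, x3, x4, x5):
  [ 2,  0, -1, -1,  0,  0]
  [ 0,  2,  0, -1,  0, -1]
  [-1,  0,  3,  0, -1, -1]
  [-1, -1,  0,  3, -1,  0]
  [ 0,  0, -1, -1,  3, -1]
  [ 0, -1, -1,  0, -1,  3]
Characteristic polynomial: det(λI − L) = λ(λ² − 6λ + 7)(λ − 2)(λ − 3)(λ − 5).
Roots: λ = 0; (λ² − 6λ + 7) = 0 ⇒ λ = 3 ± √2 ≈ 1.5858, 4.4142; (λ − 2) = 0 ⇒ λ = 2; (λ − 3) = 0 ⇒ λ = 3; (λ − 5) = 0 ⇒ λ = 5.
(Check: the roots sum (with multiplicity) to 16, matching trace L = Σdeg = 2·8 = 16.)
Laplacian eigenvalues: [0.0, 1.5858, 2.0, 3.0, 4.4142, 5.0]. Largest eigenvalue (spectral radius) = 5.0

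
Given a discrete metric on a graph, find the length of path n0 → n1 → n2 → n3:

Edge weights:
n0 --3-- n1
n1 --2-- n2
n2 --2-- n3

Arc length = 3 + 2 + 2 = 7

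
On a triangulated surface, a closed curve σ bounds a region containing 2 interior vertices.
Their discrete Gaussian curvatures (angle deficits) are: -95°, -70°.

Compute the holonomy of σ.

Holonomy = total enclosed curvature = (-95°) + (-70°) = -165°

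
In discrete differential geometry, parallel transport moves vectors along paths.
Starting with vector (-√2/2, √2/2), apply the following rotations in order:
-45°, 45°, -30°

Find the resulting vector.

Total rotation: (-45°) + 45° + (-30°) = -30°. Final vector: (-0.2588, 0.9659)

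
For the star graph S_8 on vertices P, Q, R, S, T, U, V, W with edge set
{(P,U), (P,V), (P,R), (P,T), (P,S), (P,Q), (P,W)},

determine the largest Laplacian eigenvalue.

The star S_8 is the complete bipartite graph K_{1,7} (one hub of degree 7, 7 leaves of degree 1). The Laplacian spectrum of K_{p,q} is 0, p (multiplicity q−1), q (multiplicity p−1), p+q. With p = 1, q = 7: 0 once, 1 with multiplicity 6, and 8 once. (Check: trace L = sum of degrees = 14 = 6·1 + 8.)
Laplacian eigenvalues: [0.0, 1.0, 1.0, 1.0, 1.0, 1.0, 1.0, 8.0]. Largest eigenvalue (spectral radius) = 8.0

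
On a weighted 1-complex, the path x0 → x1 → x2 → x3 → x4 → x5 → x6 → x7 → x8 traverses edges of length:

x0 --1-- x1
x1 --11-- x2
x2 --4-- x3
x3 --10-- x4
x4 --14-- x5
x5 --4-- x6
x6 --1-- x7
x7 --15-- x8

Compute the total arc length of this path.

Arc length = 1 + 11 + 4 + 10 + 14 + 4 + 1 + 15 = 60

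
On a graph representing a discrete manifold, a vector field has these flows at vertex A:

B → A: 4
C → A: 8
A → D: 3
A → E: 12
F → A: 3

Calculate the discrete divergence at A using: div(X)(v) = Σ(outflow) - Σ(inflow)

Divergence = sum of outgoing flows = (-4) + (-8) + 3 + 12 + (-3) = 0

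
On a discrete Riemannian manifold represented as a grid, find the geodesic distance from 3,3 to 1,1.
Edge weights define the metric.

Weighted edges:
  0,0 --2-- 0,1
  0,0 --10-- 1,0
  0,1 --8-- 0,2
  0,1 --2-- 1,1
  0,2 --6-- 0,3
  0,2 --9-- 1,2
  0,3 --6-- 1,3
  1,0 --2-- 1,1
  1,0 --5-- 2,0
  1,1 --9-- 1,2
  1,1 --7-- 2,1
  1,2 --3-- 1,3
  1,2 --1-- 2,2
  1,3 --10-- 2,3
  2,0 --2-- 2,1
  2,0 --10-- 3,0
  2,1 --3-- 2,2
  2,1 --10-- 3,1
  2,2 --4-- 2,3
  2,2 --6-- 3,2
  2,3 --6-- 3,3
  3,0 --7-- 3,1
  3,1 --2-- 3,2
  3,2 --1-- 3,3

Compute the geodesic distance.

Shortest path: 3,3 → 3,2 → 2,2 → 1,2 → 1,1, total weight = 17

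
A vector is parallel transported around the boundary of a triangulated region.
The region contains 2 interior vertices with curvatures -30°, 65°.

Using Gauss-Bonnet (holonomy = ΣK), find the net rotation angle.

Holonomy = total enclosed curvature = (-30°) + 65° = 35°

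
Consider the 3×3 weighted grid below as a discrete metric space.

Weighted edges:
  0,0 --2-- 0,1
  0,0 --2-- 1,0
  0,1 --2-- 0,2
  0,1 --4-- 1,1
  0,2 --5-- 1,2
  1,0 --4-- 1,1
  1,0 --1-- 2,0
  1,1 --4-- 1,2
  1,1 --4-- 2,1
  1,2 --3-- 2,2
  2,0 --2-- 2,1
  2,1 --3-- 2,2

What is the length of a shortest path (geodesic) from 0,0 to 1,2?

Shortest path: 0,0 → 0,1 → 0,2 → 1,2, total weight = 9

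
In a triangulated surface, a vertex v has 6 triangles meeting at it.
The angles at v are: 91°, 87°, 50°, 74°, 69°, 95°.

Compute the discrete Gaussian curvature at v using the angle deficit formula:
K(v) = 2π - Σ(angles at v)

Sum of angles = 466°. K = 360° - 466° = -106° = -53π/90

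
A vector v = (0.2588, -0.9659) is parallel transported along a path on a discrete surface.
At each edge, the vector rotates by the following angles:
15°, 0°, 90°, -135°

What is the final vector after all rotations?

Total rotation: 15° + 0° + 90° + (-135°) = -30°. Final vector: (-0.2588, -0.9659)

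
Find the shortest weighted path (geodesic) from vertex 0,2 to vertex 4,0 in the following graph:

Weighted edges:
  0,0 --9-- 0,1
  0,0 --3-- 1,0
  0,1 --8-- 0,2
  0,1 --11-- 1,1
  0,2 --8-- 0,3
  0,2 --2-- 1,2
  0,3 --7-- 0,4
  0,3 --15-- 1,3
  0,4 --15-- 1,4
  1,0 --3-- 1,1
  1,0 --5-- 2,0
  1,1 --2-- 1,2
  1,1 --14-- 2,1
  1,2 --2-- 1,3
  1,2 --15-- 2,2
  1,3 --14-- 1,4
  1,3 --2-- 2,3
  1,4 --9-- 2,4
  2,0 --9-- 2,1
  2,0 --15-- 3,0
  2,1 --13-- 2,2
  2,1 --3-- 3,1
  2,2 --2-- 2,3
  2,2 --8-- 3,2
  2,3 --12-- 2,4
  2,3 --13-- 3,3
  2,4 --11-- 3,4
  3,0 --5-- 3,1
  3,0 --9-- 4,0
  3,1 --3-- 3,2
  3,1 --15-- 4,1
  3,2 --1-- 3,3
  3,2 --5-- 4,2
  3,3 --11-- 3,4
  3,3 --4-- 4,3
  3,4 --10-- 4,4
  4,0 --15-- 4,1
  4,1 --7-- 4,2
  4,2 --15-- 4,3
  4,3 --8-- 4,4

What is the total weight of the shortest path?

Shortest path: 0,2 → 1,2 → 1,3 → 2,3 → 2,2 → 3,2 → 3,1 → 3,0 → 4,0, total weight = 33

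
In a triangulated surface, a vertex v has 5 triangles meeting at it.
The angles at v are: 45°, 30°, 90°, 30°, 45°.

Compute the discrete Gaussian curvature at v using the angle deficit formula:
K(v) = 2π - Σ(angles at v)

Sum of angles = 240°. K = 360° - 240° = 120°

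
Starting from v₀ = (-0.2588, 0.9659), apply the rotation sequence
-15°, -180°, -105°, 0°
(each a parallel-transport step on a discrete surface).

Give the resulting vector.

Total rotation: (-15°) + (-180°) + (-105°) + 0° = -300° ≡ 60° (mod 360°). Final vector: (-0.9659, 0.2588)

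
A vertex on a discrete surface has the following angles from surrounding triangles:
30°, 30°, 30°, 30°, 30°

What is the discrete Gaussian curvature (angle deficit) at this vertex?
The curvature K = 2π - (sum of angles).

Sum of angles = 150°. K = 360° - 150° = 210° = 7π/6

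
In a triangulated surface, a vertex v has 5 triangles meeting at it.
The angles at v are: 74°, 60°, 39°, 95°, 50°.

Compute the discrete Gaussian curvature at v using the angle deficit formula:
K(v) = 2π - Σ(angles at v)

Sum of angles = 318°. K = 360° - 318° = 42° = 7π/30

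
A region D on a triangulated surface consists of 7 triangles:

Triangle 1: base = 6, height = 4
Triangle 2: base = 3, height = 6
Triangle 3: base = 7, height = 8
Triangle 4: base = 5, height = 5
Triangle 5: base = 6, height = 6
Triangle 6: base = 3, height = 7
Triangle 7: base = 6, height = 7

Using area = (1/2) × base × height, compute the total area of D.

(1/2)×6×4 + (1/2)×3×6 + (1/2)×7×8 + (1/2)×5×5 + (1/2)×6×6 + (1/2)×3×7 + (1/2)×6×7 = 111.0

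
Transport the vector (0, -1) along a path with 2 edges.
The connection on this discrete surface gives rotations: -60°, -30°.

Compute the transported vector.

Total rotation: (-60°) + (-30°) = -90°. Final vector: (-1, 0)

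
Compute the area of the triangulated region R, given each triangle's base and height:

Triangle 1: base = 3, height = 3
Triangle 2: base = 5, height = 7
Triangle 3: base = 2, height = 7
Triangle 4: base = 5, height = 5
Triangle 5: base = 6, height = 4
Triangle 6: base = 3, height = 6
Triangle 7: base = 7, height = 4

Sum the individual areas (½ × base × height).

(1/2)×3×3 + (1/2)×5×7 + (1/2)×2×7 + (1/2)×5×5 + (1/2)×6×4 + (1/2)×3×6 + (1/2)×7×4 = 76.5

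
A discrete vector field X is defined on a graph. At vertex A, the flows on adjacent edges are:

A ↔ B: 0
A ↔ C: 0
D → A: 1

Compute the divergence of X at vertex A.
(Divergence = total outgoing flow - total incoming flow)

Divergence = sum of outgoing flows = 0 + 0 + (-1) = -1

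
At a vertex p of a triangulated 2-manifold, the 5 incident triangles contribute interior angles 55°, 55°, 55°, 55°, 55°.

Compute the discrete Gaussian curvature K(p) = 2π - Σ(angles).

Sum of angles = 275°. K = 360° - 275° = 85° = 17π/36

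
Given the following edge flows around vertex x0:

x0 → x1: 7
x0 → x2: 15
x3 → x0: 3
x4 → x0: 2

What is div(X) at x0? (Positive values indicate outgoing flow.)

Divergence = sum of outgoing flows = 7 + 15 + (-3) + (-2) = 17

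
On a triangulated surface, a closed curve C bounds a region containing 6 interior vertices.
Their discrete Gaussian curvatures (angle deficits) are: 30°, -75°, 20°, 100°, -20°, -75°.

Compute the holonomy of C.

Holonomy = total enclosed curvature = 30° + (-75°) + 20° + 100° + (-20°) + (-75°) = -20°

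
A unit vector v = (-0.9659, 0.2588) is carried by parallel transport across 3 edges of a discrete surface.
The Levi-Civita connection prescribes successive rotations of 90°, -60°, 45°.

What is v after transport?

Total rotation: 90° + (-60°) + 45° = 75°. Final vector: (-0.5000, -0.8660)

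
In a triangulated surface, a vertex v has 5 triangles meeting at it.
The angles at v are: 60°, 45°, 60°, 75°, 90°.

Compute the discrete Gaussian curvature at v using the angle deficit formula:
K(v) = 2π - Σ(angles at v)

Sum of angles = 330°. K = 360° - 330° = 30°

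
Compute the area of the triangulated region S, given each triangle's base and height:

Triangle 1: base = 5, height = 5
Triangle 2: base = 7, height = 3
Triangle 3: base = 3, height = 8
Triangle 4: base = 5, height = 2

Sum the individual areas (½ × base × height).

(1/2)×5×5 + (1/2)×7×3 + (1/2)×3×8 + (1/2)×5×2 = 40.0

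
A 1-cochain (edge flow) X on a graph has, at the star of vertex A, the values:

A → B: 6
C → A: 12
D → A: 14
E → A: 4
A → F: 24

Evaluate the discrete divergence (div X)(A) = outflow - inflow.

Divergence = sum of outgoing flows = 6 + (-12) + (-14) + (-4) + 24 = 0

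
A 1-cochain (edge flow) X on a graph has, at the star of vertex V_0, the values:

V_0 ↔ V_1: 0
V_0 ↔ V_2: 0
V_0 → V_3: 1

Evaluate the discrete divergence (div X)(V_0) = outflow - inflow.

Divergence = sum of outgoing flows = 0 + 0 + 1 = 1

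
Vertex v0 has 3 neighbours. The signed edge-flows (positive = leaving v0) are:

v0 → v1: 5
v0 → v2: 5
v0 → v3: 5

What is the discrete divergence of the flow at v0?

Divergence = sum of outgoing flows = 5 + 5 + 5 = 15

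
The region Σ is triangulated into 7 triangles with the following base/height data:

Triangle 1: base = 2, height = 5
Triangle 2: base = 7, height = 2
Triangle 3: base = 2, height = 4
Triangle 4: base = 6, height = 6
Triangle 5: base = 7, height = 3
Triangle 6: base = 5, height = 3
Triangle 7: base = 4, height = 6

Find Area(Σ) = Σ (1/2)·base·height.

(1/2)×2×5 + (1/2)×7×2 + (1/2)×2×4 + (1/2)×6×6 + (1/2)×7×3 + (1/2)×5×3 + (1/2)×4×6 = 64.0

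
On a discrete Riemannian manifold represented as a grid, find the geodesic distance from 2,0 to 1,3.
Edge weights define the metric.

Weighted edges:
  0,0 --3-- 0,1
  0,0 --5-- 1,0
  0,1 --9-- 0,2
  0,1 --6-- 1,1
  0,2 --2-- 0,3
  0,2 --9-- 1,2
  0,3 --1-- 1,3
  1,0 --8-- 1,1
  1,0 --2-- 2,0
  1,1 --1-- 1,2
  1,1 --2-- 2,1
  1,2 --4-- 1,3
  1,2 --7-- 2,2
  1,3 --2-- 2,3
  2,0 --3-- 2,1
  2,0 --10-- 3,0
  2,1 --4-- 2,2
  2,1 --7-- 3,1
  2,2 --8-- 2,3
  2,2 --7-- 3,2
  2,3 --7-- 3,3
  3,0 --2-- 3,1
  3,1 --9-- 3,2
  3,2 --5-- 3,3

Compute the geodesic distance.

Shortest path: 2,0 → 2,1 → 1,1 → 1,2 → 1,3, total weight = 10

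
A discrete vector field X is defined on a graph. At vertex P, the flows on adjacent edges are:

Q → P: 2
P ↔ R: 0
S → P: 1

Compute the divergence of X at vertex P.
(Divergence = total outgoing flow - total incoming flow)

Divergence = sum of outgoing flows = (-2) + 0 + (-1) = -3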